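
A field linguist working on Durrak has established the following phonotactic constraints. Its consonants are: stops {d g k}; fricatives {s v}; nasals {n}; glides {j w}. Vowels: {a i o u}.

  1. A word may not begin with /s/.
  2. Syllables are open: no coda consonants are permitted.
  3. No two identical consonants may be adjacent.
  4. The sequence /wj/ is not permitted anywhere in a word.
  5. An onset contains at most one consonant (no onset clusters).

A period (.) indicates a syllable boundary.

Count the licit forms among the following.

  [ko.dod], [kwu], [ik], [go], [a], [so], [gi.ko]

[ko.dod] — violates constraint 2: syllable 2 coda /d/ has 1 consonant (> 0) → illicit
[kwu] — violates constraint 5: syllable 1 onset /kw/ has 2 consonants (> 1) → illicit
[ik] — violates constraint 2: syllable 1 coda /k/ has 1 consonant (> 0) → illicit
[go] — σ1 onset /g/, coda /∅/ ok → licit
[a] — σ1 onset /∅/, coda /∅/ ok → licit
[so] — violates constraint 1: word begins with /s/ → illicit
[gi.ko] — σ1 onset /g/, coda /∅/ ok; σ2 onset /k/, coda /∅/ ok → licit
Licit: [go], [a], [gi.ko] → 3.

3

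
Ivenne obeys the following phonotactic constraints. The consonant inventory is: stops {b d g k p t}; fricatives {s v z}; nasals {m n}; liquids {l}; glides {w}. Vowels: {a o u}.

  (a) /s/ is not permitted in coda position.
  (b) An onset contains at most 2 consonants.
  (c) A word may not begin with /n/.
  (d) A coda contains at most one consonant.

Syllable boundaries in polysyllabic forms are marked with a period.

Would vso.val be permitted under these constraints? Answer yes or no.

vso.val — σ1 onset /vs/ (2C), coda /∅/ ok; σ2 onset /v/, coda /l/ ok → permitted

yes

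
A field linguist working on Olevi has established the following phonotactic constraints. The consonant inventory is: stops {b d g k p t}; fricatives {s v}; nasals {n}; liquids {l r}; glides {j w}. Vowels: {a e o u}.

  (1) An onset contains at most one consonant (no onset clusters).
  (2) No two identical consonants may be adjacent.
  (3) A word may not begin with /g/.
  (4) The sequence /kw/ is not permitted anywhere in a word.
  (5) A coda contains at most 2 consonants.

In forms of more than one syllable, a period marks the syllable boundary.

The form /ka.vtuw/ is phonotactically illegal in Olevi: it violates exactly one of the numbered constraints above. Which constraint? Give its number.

1

/ka.vtuw/: syllable 2 onset /vt/ has 2 consonants (> 1).
This is a violation of constraint 1: "An onset contains at most one consonant (no onset clusters)."
The remaining constraints (2, 3, 4, 5) are satisfied.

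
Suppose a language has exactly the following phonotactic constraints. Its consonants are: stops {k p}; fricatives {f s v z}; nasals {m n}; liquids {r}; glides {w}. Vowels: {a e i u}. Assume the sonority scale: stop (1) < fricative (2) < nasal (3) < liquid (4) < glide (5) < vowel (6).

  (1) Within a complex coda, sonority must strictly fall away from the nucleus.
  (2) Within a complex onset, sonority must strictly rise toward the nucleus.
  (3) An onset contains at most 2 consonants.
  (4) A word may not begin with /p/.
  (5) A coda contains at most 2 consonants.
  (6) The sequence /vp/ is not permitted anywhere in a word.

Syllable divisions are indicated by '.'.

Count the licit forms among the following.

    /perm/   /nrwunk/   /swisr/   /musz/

/perm/ — violates constraint 4: word begins with /p/ → illicit
/nrwunk/ — violates constraint 3: syllable 1 onset /nrw/ has 3 consonants (> 2) → illicit
/swisr/ — violates constraint 1: syllable 1 coda /sr/: /s/ (fricative, 2) → /r/ (liquid, 4) does not fall → illicit
/musz/ — violates constraint 1: syllable 1 coda /sz/: /s/ (fricative, 2) → /z/ (fricative, 2) does not fall → illicit
No form is licit → 0.

0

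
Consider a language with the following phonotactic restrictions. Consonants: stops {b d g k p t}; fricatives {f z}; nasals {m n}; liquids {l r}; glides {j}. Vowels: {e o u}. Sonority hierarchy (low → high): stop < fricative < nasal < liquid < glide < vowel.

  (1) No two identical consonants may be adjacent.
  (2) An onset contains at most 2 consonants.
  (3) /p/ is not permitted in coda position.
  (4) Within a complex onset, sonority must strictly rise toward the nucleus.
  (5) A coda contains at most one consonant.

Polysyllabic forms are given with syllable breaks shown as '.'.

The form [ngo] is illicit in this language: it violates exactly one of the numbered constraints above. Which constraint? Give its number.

4

[ngo]: syllable 1 onset /ng/: /n/ (nasal, 3) → /g/ (stop, 1) does not rise.
This is a violation of constraint 4: "Within a complex onset, sonority must strictly rise toward the nucleus."
The remaining constraints (1, 2, 3, 5) are satisfied.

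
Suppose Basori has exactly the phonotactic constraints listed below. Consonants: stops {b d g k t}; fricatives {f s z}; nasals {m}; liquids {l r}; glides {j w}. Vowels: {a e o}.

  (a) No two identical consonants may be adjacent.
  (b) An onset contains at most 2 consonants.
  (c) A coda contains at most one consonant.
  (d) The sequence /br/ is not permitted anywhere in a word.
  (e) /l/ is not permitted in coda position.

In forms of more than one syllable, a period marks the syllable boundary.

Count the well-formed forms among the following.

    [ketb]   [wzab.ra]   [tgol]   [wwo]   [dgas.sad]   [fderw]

[ketb] — violates constraint (c): syllable 1 coda /tb/ has 2 consonants (> 1) → ill-formed
[wzab.ra] — violates constraint (d): contains banned sequence /br/ → ill-formed
[tgol] — violates constraint (e): syllable 1 coda contains /l/ → ill-formed
[wwo] — violates constraint (a): adjacent identical consonants /ww/ → ill-formed
[dgas.sad] — violates constraint (a): adjacent identical consonants /ss/ → ill-formed
[fderw] — violates constraint (c): syllable 1 coda /rw/ has 2 consonants (> 1) → ill-formed
No form is well-formed → 0.

0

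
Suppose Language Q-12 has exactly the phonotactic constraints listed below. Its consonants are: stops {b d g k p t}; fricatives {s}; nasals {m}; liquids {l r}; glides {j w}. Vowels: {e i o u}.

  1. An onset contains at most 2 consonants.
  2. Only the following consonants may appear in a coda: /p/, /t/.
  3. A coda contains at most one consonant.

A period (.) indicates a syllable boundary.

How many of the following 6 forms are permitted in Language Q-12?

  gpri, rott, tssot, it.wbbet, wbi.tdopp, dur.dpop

gpri — violates constraint 1: syllable 1 onset /gpr/ has 3 consonants (> 2) → not permitted
rott — violates constraint 3: syllable 1 coda /tt/ has 2 consonants (> 1) → not permitted
tssot — violates constraint 1: syllable 1 onset /tss/ has 3 consonants (> 2) → not permitted
it.wbbet — violates constraint 1: syllable 2 onset /wbb/ has 3 consonants (> 2) → not permitted
wbi.tdopp — violates constraint 3: syllable 2 coda /pp/ has 2 consonants (> 1) → not permitted
dur.dpop — violates constraint 2: syllable 1 coda contains /r/, which is not a licensed coda consonant → not permitted
No form is permitted → 0.

0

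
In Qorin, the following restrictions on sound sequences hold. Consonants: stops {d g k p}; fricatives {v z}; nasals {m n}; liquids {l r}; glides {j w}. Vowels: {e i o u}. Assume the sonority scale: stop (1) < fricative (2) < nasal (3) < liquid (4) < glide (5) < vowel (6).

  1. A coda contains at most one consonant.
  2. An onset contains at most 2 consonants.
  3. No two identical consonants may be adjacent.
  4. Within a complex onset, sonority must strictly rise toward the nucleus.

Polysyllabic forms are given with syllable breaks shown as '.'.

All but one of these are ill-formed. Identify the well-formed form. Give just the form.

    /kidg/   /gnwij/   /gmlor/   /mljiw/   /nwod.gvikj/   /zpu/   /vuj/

/kidg/ — violates constraint 1: syllable 1 coda /dg/ has 2 consonants (> 1) → ill-formed
/gnwij/ — violates constraint 2: syllable 1 onset /gnw/ has 3 consonants (> 2) → ill-formed
/gmlor/ — violates constraint 2: syllable 1 onset /gml/ has 3 consonants (> 2) → ill-formed
/mljiw/ — violates constraint 2: syllable 1 onset /mlj/ has 3 consonants (> 2) → ill-formed
/nwod.gvikj/ — violates constraint 1: syllable 2 coda /kj/ has 2 consonants (> 1) → ill-formed
/zpu/ — violates constraint 4: syllable 1 onset /zp/: /z/ (fricative, 2) → /p/ (stop, 1) does not rise → ill-formed
/vuj/ — σ1 onset /v/, coda /j/ ok → well-formed

/vuj/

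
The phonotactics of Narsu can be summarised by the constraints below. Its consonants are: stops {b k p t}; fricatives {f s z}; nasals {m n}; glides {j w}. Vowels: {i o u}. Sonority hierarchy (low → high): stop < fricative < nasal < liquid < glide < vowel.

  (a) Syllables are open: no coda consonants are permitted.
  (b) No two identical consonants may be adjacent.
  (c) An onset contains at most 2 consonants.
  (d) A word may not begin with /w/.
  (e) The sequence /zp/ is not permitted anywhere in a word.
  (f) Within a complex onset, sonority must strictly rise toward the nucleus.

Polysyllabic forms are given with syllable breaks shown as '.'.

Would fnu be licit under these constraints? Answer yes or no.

yes

fnu — σ1 onset /fn/ (2→3 rises), coda /∅/ ok → licit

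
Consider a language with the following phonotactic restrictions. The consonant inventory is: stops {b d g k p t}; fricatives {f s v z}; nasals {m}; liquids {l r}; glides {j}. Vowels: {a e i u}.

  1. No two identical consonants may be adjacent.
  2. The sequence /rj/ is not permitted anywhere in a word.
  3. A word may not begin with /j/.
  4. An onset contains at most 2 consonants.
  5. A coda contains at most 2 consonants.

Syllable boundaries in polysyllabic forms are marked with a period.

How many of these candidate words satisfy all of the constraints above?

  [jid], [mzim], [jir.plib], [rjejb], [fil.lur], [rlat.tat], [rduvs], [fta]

[jid] — violates constraint 3: word begins with /j/ → ill-formed
[mzim] — σ1 onset /mz/ (2C), coda /m/ ok → well-formed
[jir.plib] — violates constraint 3: word begins with /j/ → ill-formed
[rjejb] — violates constraint 2: contains banned sequence /rj/ → ill-formed
[fil.lur] — violates constraint 1: adjacent identical consonants /ll/ → ill-formed
[rlat.tat] — violates constraint 1: adjacent identical consonants /tt/ → ill-formed
[rduvs] — σ1 onset /rd/ (2C), coda /vs/ (2C) ok → well-formed
[fta] — σ1 onset /ft/ (2C), coda /∅/ ok → well-formed
Well-formed: [mzim], [rduvs], [fta] → 3.

3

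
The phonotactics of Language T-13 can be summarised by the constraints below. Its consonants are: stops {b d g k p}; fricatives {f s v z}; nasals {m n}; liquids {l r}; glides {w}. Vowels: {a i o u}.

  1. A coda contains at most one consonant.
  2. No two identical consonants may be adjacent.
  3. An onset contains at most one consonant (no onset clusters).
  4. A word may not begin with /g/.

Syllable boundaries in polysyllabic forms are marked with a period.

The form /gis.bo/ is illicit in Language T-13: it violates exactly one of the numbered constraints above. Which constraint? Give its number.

4

/gis.bo/: word begins with /g/.
This is a violation of constraint 4: "A word may not begin with /g/."
The remaining constraints (1, 2, 3) are satisfied.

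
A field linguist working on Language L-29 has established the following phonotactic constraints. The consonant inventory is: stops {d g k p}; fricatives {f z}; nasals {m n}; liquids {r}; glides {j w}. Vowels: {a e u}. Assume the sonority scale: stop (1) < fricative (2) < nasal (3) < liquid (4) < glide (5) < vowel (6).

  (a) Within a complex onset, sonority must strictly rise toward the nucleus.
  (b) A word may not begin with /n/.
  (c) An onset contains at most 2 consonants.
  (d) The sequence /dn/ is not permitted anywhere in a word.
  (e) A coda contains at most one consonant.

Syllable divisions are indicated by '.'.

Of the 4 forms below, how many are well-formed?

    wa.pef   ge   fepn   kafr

wa.pef — σ1 onset /w/, coda /∅/ ok; σ2 onset /p/, coda /f/ ok → well-formed
ge — σ1 onset /g/, coda /∅/ ok → well-formed
fepn — violates constraint (e): syllable 1 coda /pn/ has 2 consonants (> 1) → ill-formed
kafr — violates constraint (e): syllable 1 coda /fr/ has 2 consonants (> 1) → ill-formed
Well-formed: wa.pef, ge → 2.

2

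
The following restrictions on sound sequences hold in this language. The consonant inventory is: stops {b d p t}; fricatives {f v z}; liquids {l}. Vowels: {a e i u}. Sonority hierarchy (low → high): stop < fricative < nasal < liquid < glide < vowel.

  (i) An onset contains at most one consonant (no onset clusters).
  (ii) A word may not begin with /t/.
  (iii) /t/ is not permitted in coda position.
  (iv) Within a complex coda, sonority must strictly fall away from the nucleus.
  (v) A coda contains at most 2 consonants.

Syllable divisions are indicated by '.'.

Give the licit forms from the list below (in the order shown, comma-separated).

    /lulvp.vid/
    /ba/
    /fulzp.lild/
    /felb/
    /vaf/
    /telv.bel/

/lulvp.vid/ — violates constraint (v): syllable 1 coda /lvp/ has 3 consonants (> 2) → illicit
/ba/ — σ1 onset /b/, coda /∅/ ok → licit
/fulzp.lild/ — violates constraint (v): syllable 1 coda /lzp/ has 3 consonants (> 2) → illicit
/felb/ — σ1 onset /f/, coda /lb/ (4→1 falls) ok → licit
/vaf/ — σ1 onset /v/, coda /f/ ok → licit
/telv.bel/ — violates constraint (ii): word begins with /t/ → illicit

/ba/, /felb/, /vaf/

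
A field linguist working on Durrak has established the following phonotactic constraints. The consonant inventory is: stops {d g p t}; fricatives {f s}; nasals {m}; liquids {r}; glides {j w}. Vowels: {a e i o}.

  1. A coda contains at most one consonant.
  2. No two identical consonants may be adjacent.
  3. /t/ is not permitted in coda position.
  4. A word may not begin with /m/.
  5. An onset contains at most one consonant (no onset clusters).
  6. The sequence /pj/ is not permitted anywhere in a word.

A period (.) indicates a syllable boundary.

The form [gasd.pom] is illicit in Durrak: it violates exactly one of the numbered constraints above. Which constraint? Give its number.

[gasd.pom]: syllable 1 coda /sd/ has 2 consonants (> 1).
This is a violation of constraint 1: "A coda contains at most one consonant."
The remaining constraints (2, 3, 4, 5, 6) are satisfied.

1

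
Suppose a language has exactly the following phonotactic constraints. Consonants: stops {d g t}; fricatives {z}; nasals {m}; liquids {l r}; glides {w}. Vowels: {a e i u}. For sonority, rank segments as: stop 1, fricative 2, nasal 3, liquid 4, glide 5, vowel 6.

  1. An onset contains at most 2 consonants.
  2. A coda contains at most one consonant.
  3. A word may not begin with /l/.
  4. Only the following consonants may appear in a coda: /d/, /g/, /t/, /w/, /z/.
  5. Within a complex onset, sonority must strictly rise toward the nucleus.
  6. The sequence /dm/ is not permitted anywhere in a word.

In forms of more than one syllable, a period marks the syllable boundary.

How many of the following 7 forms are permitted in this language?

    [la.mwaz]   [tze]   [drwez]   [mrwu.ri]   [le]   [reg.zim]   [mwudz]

1

[la.mwaz] — violates constraint 3: word begins with /l/ → not permitted
[tze] — σ1 onset /tz/ (1→2 rises), coda /∅/ ok → permitted
[drwez] — violates constraint 1: syllable 1 onset /drw/ has 3 consonants (> 2) → not permitted
[mrwu.ri] — violates constraint 1: syllable 1 onset /mrw/ has 3 consonants (> 2) → not permitted
[le] — violates constraint 3: word begins with /l/ → not permitted
[reg.zim] — violates constraint 4: syllable 2 coda contains /m/, which is not a licensed coda consonant → not permitted
[mwudz] — violates constraint 2: syllable 1 coda /dz/ has 2 consonants (> 1) → not permitted
Permitted: [tze] → 1.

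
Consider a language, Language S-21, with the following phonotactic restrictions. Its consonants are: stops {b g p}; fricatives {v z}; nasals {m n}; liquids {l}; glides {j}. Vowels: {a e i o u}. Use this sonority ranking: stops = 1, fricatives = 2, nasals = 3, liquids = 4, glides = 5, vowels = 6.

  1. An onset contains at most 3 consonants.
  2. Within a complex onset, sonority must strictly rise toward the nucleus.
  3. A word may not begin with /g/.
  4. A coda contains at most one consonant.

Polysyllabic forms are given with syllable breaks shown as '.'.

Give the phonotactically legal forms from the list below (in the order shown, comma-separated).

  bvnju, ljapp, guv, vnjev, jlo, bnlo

vnjev, bnlo

bvnju — violates constraint 1: syllable 1 onset /bvnj/ has 4 consonants (> 3) → phonotactically illegal
ljapp — violates constraint 4: syllable 1 coda /pp/ has 2 consonants (> 1) → phonotactically illegal
guv — violates constraint 3: word begins with /g/ → phonotactically illegal
vnjev — σ1 onset /vnj/ (2→3→5 rises), coda /v/ ok → phonotactically legal
jlo — violates constraint 2: syllable 1 onset /jl/: /j/ (glide, 5) → /l/ (liquid, 4) does not rise → phonotactically illegal
bnlo — σ1 onset /bnl/ (1→3→4 rises), coda /∅/ ok → phonotactically legal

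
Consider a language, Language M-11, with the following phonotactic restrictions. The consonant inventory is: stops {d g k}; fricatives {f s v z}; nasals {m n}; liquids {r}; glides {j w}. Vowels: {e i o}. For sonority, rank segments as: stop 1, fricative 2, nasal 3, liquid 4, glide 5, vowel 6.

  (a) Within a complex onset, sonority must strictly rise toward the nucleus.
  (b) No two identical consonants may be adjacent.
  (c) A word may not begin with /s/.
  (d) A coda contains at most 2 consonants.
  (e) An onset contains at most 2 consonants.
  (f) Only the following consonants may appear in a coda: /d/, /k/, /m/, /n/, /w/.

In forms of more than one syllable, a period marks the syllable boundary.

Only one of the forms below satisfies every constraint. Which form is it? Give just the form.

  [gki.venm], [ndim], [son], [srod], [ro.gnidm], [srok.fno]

[ro.gnidm]

[gki.venm] — violates constraint (a): syllable 1 onset /gk/: /g/ (stop, 1) → /k/ (stop, 1) does not rise → ill-formed
[ndim] — violates constraint (a): syllable 1 onset /nd/: /n/ (nasal, 3) → /d/ (stop, 1) does not rise → ill-formed
[son] — violates constraint (c): word begins with /s/ → ill-formed
[srod] — violates constraint (c): word begins with /s/ → ill-formed
[ro.gnidm] — σ1 onset /r/, coda /∅/ ok; σ2 onset /gn/ (1→3 rises), coda /dm/ (2C) ok → well-formed
[srok.fno] — violates constraint (c): word begins with /s/ → ill-formed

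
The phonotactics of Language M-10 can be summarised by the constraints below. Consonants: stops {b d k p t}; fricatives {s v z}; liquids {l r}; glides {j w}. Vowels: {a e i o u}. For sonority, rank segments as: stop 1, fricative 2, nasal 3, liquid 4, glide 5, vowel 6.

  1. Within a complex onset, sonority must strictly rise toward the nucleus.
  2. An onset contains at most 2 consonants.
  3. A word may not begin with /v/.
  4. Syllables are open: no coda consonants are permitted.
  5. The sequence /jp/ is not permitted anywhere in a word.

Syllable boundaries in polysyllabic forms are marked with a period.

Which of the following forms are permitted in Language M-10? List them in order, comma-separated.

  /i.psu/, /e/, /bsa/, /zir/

/i.psu/ — σ1 onset /∅/, coda /∅/ ok; σ2 onset /ps/ (1→2 rises), coda /∅/ ok → permitted
/e/ — σ1 onset /∅/, coda /∅/ ok → permitted
/bsa/ — σ1 onset /bs/ (1→2 rises), coda /∅/ ok → permitted
/zir/ — violates constraint 4: syllable 1 coda /r/ has 1 consonant (> 0) → not permitted

/i.psu/, /e/, /bsa/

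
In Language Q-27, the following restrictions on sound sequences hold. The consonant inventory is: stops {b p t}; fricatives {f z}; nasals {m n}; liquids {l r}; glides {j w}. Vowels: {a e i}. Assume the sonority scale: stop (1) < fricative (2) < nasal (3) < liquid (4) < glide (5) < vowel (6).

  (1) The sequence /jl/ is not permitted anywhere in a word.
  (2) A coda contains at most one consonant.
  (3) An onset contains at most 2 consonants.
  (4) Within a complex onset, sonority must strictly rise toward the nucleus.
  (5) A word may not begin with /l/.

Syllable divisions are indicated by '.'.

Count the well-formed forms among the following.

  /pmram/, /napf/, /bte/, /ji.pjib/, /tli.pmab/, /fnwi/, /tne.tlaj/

3

/pmram/ — violates constraint 3: syllable 1 onset /pmr/ has 3 consonants (> 2) → ill-formed
/napf/ — violates constraint 2: syllable 1 coda /pf/ has 2 consonants (> 1) → ill-formed
/bte/ — violates constraint 4: syllable 1 onset /bt/: /b/ (stop, 1) → /t/ (stop, 1) does not rise → ill-formed
/ji.pjib/ — σ1 onset /j/, coda /∅/ ok; σ2 onset /pj/ (1→5 rises), coda /b/ ok → well-formed
/tli.pmab/ — σ1 onset /tl/ (1→4 rises), coda /∅/ ok; σ2 onset /pm/ (1→3 rises), coda /b/ ok → well-formed
/fnwi/ — violates constraint 3: syllable 1 onset /fnw/ has 3 consonants (> 2) → ill-formed
/tne.tlaj/ — σ1 onset /tn/ (1→3 rises), coda /∅/ ok; σ2 onset /tl/ (1→4 rises), coda /j/ ok → well-formed
Well-formed: /ji.pjib/, /tli.pmab/, /tne.tlaj/ → 3.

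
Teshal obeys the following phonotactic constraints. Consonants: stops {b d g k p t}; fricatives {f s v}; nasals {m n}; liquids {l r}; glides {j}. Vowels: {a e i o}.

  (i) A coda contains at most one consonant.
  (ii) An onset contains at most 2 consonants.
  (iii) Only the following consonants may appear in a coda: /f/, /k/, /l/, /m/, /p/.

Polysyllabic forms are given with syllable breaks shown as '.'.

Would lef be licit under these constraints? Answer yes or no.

yes

lef — σ1 onset /l/, coda /f/ ok → licit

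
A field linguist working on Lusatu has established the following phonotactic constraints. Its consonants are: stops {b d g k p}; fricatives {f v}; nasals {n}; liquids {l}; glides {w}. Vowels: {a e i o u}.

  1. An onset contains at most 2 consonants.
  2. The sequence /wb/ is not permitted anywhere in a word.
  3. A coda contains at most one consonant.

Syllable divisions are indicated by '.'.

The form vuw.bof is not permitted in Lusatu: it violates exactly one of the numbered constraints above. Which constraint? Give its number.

2

vuw.bof: contains banned sequence /wb/.
This is a violation of constraint 2: "The sequence /wb/ is not permitted anywhere in a word."
The remaining constraints (1, 3) are satisfied.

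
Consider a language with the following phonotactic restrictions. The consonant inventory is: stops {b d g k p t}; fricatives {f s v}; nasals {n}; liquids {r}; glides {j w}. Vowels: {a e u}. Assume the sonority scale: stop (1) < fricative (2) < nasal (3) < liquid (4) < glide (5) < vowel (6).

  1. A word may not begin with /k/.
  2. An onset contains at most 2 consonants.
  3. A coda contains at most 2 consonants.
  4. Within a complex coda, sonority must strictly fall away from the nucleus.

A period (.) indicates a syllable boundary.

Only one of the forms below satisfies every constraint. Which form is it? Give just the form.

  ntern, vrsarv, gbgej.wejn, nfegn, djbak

ntern

ntern — σ1 onset /nt/ (2C), coda /rn/ (4→3 falls) ok → permitted
vrsarv — violates constraint 2: syllable 1 onset /vrs/ has 3 consonants (> 2) → not permitted
gbgej.wejn — violates constraint 2: syllable 1 onset /gbg/ has 3 consonants (> 2) → not permitted
nfegn — violates constraint 4: syllable 1 coda /gn/: /g/ (stop, 1) → /n/ (nasal, 3) does not fall → not permitted
djbak — violates constraint 2: syllable 1 onset /djb/ has 3 consonants (> 2) → not permitted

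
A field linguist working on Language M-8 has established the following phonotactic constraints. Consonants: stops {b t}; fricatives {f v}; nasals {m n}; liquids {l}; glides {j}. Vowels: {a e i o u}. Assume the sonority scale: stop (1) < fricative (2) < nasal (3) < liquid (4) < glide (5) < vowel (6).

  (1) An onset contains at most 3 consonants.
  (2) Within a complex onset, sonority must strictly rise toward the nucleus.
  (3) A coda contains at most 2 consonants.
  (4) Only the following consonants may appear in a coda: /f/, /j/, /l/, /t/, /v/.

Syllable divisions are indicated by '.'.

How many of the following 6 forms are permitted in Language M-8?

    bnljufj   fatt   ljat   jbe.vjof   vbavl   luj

3

bnljufj — violates constraint 1: syllable 1 onset /bnlj/ has 4 consonants (> 3) → not permitted
fatt — σ1 onset /f/, coda /tt/ (2C) ok → permitted
ljat — σ1 onset /lj/ (4→5 rises), coda /t/ ok → permitted
jbe.vjof — violates constraint 2: syllable 1 onset /jb/: /j/ (glide, 5) → /b/ (stop, 1) does not rise → not permitted
vbavl — violates constraint 2: syllable 1 onset /vb/: /v/ (fricative, 2) → /b/ (stop, 1) does not rise → not permitted
luj — σ1 onset /l/, coda /j/ ok → permitted
Permitted: fatt, ljat, luj → 3.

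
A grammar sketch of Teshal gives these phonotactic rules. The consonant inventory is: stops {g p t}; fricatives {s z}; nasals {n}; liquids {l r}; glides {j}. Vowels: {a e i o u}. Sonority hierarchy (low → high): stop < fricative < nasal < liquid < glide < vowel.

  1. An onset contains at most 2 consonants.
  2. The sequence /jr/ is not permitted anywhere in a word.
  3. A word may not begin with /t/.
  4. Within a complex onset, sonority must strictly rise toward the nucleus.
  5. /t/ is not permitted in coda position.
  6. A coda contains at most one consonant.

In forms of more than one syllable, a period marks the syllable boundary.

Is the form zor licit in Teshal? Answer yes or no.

zor — σ1 onset /z/, coda /r/ ok → licit

yes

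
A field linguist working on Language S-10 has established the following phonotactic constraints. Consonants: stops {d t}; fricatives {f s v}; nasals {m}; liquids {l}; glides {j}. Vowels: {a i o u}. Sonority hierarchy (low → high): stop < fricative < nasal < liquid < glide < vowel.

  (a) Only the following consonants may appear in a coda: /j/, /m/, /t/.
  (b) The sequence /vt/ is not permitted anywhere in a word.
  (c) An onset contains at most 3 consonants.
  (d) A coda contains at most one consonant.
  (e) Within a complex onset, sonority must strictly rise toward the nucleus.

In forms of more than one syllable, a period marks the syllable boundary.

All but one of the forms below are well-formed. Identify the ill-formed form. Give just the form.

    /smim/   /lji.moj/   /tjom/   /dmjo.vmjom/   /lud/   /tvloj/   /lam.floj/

/smim/ — σ1 onset /sm/ (2→3 rises), coda /m/ ok → well-formed
/lji.moj/ — σ1 onset /lj/ (4→5 rises), coda /∅/ ok; σ2 onset /m/, coda /j/ ok → well-formed
/tjom/ — σ1 onset /tj/ (1→5 rises), coda /m/ ok → well-formed
/dmjo.vmjom/ — σ1 onset /dmj/ (1→3→5 rises), coda /∅/ ok; σ2 onset /vmj/ (2→3→5 rises), coda /m/ ok → well-formed
/lud/ — violates constraint (a): syllable 1 coda contains /d/, which is not a licensed coda consonant → ill-formed
/tvloj/ — σ1 onset /tvl/ (1→2→4 rises), coda /j/ ok → well-formed
/lam.floj/ — σ1 onset /l/, coda /m/ ok; σ2 onset /fl/ (2→4 rises), coda /j/ ok → well-formed

/lud/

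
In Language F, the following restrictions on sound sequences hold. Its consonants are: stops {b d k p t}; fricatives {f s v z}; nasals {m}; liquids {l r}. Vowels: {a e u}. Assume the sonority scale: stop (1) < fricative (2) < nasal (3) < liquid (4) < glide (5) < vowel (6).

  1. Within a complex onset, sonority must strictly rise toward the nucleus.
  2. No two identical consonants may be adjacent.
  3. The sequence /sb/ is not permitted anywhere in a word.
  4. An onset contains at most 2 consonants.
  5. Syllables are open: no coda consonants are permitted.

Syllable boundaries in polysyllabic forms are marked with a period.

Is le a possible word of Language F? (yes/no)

le — σ1 onset /l/, coda /∅/ ok → permitted

yes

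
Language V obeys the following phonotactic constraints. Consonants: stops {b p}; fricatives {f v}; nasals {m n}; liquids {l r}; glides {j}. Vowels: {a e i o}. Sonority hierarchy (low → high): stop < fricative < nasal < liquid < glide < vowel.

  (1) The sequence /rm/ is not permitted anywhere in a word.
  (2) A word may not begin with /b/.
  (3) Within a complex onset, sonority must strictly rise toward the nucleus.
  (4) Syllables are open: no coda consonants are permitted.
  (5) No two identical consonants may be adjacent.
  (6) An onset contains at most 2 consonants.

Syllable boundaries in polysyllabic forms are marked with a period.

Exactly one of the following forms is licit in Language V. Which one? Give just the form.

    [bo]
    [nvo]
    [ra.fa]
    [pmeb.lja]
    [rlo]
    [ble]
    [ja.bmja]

[ra.fa]

[bo] — violates constraint 2: word begins with /b/ → illicit
[nvo] — violates constraint 3: syllable 1 onset /nv/: /n/ (nasal, 3) → /v/ (fricative, 2) does not rise → illicit
[ra.fa] — σ1 onset /r/, coda /∅/ ok; σ2 onset /f/, coda /∅/ ok → licit
[pmeb.lja] — violates constraint 4: syllable 1 coda /b/ has 1 consonant (> 0) → illicit
[rlo] — violates constraint 3: syllable 1 onset /rl/: /r/ (liquid, 4) → /l/ (liquid, 4) does not rise → illicit
[ble] — violates constraint 2: word begins with /b/ → illicit
[ja.bmja] — violates constraint 6: syllable 2 onset /bmj/ has 3 consonants (> 2) → illicit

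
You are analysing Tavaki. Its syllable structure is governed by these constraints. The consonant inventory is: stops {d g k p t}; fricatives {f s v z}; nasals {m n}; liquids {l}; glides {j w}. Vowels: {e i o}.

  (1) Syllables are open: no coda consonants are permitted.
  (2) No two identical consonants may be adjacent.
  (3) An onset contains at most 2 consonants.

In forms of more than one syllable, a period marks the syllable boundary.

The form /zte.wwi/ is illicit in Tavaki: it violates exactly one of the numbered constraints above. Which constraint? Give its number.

/zte.wwi/: adjacent identical consonants /ww/.
This is a violation of constraint 2: "No two identical consonants may be adjacent."
The remaining constraints (1, 3) are satisfied.

2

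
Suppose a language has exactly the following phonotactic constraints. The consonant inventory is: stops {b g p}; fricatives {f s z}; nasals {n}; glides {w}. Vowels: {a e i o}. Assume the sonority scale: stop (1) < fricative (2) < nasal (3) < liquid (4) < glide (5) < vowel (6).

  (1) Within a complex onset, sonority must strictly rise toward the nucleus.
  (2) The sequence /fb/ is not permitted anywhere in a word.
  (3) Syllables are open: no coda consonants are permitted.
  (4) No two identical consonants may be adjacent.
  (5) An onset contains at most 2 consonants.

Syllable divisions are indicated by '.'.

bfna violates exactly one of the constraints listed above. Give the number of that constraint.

bfna: syllable 1 onset /bfn/ has 3 consonants (> 2).
This is a violation of constraint 5: "An onset contains at most 2 consonants."
The remaining constraints (1, 2, 3, 4) are satisfied.

5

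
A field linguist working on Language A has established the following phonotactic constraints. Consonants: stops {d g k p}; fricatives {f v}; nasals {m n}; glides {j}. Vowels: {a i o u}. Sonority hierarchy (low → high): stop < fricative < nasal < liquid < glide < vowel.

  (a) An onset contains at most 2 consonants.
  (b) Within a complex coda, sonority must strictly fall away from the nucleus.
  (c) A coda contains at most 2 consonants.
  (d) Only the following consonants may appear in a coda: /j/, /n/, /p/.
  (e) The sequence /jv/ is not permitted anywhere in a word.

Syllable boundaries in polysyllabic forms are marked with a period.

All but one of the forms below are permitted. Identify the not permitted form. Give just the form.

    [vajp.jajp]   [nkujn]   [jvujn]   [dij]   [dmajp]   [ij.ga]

[jvujn]

[vajp.jajp] — σ1 onset /v/, coda /jp/ (5→1 falls) ok; σ2 onset /j/, coda /jp/ (5→1 falls) ok → permitted
[nkujn] — σ1 onset /nk/ (2C), coda /jn/ (5→3 falls) ok → permitted
[jvujn] — violates constraint (e): contains banned sequence /jv/ → not permitted
[dij] — σ1 onset /d/, coda /j/ ok → permitted
[dmajp] — σ1 onset /dm/ (2C), coda /jp/ (5→1 falls) ok → permitted
[ij.ga] — σ1 onset /∅/, coda /j/ ok; σ2 onset /g/, coda /∅/ ok → permitted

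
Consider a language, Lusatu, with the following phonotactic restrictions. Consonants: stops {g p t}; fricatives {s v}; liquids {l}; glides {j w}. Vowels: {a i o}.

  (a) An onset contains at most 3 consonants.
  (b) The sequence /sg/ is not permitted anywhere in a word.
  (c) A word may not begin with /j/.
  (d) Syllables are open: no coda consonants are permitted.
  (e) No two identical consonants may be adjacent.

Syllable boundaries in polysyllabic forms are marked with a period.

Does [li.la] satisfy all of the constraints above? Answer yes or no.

[li.la] — σ1 onset /l/, coda /∅/ ok; σ2 onset /l/, coda /∅/ ok → permitted

yes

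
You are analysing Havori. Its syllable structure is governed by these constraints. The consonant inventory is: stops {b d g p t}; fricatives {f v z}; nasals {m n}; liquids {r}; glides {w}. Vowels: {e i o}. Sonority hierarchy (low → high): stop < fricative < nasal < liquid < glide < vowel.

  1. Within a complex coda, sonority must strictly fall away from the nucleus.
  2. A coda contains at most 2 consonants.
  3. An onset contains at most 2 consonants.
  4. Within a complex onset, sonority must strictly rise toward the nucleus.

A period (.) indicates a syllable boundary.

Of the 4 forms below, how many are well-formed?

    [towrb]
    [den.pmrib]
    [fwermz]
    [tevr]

[towrb] — violates constraint 2: syllable 1 coda /wrb/ has 3 consonants (> 2) → ill-formed
[den.pmrib] — violates constraint 3: syllable 2 onset /pmr/ has 3 consonants (> 2) → ill-formed
[fwermz] — violates constraint 2: syllable 1 coda /rmz/ has 3 consonants (> 2) → ill-formed
[tevr] — violates constraint 1: syllable 1 coda /vr/: /v/ (fricative, 2) → /r/ (liquid, 4) does not fall → ill-formed
No form is well-formed → 0.

0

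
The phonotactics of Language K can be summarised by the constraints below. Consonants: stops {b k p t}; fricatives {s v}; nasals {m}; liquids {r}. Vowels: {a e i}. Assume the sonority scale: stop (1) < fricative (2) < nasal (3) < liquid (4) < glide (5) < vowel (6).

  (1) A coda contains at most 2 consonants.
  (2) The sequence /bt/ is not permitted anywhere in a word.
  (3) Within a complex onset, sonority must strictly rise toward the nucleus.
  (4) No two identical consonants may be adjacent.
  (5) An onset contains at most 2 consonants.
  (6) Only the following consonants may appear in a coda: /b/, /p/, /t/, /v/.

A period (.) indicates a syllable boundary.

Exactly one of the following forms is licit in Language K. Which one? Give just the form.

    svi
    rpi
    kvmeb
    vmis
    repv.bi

svi — violates constraint 3: syllable 1 onset /sv/: /s/ (fricative, 2) → /v/ (fricative, 2) does not rise → illicit
rpi — violates constraint 3: syllable 1 onset /rp/: /r/ (liquid, 4) → /p/ (stop, 1) does not rise → illicit
kvmeb — violates constraint 5: syllable 1 onset /kvm/ has 3 consonants (> 2) → illicit
vmis — violates constraint 6: syllable 1 coda contains /s/, which is not a licensed coda consonant → illicit
repv.bi — σ1 onset /r/, coda /pv/ (2C) ok; σ2 onset /b/, coda /∅/ ok → licit

repv.bi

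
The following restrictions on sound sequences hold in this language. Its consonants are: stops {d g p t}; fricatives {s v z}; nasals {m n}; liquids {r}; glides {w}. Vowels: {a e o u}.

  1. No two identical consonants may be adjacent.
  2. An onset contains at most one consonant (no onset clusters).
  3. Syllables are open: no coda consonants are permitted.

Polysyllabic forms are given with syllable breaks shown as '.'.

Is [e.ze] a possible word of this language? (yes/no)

yes

[e.ze] — σ1 onset /∅/, coda /∅/ ok; σ2 onset /z/, coda /∅/ ok → well-formed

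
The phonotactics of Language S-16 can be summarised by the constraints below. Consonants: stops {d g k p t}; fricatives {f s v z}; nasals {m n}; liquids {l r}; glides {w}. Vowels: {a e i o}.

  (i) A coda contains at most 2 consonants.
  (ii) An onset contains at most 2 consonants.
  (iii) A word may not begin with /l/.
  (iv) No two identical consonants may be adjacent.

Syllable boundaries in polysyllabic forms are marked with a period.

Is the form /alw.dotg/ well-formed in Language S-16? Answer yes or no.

/alw.dotg/ — σ1 onset /∅/, coda /lw/ (2C) ok; σ2 onset /d/, coda /tg/ (2C) ok → well-formed

yes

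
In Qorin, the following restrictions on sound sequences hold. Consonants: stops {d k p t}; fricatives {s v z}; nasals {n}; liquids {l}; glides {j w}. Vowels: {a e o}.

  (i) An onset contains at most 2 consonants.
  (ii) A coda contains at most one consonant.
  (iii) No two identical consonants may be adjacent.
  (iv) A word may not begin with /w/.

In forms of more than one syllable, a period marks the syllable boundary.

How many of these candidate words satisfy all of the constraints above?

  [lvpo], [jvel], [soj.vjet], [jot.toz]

[lvpo] — violates constraint (i): syllable 1 onset /lvp/ has 3 consonants (> 2) → phonotactically illegal
[jvel] — σ1 onset /jv/ (2C), coda /l/ ok → phonotactically legal
[soj.vjet] — σ1 onset /s/, coda /j/ ok; σ2 onset /vj/ (2C), coda /t/ ok → phonotactically legal
[jot.toz] — violates constraint (iii): adjacent identical consonants /tt/ → phonotactically illegal
Phonotactically legal: [jvel], [soj.vjet] → 2.

2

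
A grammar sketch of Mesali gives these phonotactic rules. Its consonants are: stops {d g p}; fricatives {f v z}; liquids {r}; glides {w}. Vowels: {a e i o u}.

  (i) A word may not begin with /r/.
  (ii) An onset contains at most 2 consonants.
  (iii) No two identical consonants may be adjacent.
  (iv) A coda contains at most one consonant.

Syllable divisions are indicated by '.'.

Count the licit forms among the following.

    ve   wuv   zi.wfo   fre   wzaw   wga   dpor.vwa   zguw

8

ve — σ1 onset /v/, coda /∅/ ok → licit
wuv — σ1 onset /w/, coda /v/ ok → licit
zi.wfo — σ1 onset /z/, coda /∅/ ok; σ2 onset /wf/ (2C), coda /∅/ ok → licit
fre — σ1 onset /fr/ (2C), coda /∅/ ok → licit
wzaw — σ1 onset /wz/ (2C), coda /w/ ok → licit
wga — σ1 onset /wg/ (2C), coda /∅/ ok → licit
dpor.vwa — σ1 onset /dp/ (2C), coda /r/ ok; σ2 onset /vw/ (2C), coda /∅/ ok → licit
zguw — σ1 onset /zg/ (2C), coda /w/ ok → licit
Licit: ve, wuv, zi.wfo, fre, wzaw, wga, dpor.vwa, zguw → 8.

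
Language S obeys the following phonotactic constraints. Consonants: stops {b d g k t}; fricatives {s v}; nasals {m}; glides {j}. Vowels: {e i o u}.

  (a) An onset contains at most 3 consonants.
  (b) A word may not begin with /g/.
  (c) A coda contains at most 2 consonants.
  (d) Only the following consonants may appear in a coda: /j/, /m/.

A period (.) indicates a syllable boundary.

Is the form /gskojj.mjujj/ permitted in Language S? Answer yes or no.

/gskojj.mjujj/ — violates constraint (b): word begins with /g/ → not permitted

no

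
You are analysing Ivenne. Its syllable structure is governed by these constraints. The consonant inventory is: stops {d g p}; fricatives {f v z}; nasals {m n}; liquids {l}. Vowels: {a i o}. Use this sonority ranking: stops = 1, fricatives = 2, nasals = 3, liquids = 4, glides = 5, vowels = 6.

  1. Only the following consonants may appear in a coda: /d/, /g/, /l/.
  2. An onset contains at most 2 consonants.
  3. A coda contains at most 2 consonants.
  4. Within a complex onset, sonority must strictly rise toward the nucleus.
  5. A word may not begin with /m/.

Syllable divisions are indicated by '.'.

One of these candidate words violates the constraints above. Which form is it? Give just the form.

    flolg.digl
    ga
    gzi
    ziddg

ziddg

flolg.digl — σ1 onset /fl/ (2→4 rises), coda /lg/ (2C) ok; σ2 onset /d/, coda /gl/ (2C) ok → phonotactically legal
ga — σ1 onset /g/, coda /∅/ ok → phonotactically legal
gzi — σ1 onset /gz/ (1→2 rises), coda /∅/ ok → phonotactically legal
ziddg — violates constraint 3: syllable 1 coda /ddg/ has 3 consonants (> 2) → phonotactically illegal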